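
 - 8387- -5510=- 2877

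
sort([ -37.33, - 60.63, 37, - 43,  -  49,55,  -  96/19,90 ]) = [ - 60.63,  -  49, - 43, - 37.33, - 96/19,37, 55, 90 ]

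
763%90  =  43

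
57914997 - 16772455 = 41142542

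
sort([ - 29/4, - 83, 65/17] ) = [ - 83, - 29/4, 65/17 ] 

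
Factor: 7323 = 3^1*  2441^1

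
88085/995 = 17617/199 = 88.53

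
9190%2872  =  574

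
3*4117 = 12351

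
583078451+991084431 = 1574162882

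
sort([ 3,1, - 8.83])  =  [ - 8.83,1,3]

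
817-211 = 606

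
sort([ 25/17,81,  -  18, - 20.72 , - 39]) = [ - 39, - 20.72, - 18, 25/17, 81]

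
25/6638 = 25/6638  =  0.00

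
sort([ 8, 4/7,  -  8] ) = [ - 8, 4/7, 8]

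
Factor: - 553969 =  - 13^1*43^1 * 991^1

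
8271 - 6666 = 1605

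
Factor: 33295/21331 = 5^1 * 83^( - 1)*257^( - 1)*6659^1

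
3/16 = 3/16=0.19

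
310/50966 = 155/25483 = 0.01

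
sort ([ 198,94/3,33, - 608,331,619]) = [ - 608, 94/3,33, 198,331,619]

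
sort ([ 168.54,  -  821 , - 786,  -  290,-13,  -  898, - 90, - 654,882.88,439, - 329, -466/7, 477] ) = [ - 898, - 821, - 786, - 654, - 329,- 290, - 90, - 466/7, - 13 , 168.54,439,477 , 882.88 ] 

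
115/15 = 23/3 = 7.67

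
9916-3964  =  5952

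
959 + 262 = 1221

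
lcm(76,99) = 7524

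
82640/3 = 27546  +  2/3 = 27546.67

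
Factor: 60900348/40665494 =2^1*3^1*29^1*139^1*1259^1 * 20332747^( - 1)  =  30450174/20332747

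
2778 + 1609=4387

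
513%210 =93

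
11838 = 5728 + 6110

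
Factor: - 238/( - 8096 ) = 2^(- 4 ) * 7^1*11^( - 1 )* 17^1* 23^( - 1 ) = 119/4048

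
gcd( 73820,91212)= 4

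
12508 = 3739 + 8769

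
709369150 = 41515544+667853606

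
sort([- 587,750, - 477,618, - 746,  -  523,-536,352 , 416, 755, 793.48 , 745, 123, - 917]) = [ - 917, - 746, - 587, - 536, - 523 , - 477,123,352, 416,618,745 , 750,  755, 793.48]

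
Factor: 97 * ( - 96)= -2^5*3^1*97^1 = - 9312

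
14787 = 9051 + 5736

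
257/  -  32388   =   - 257/32388 =- 0.01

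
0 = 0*92494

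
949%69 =52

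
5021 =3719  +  1302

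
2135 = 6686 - 4551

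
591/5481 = 197/1827   =  0.11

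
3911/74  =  52+63/74 = 52.85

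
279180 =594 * 470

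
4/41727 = 4/41727 = 0.00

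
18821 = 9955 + 8866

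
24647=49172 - 24525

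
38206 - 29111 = 9095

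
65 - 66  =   - 1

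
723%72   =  3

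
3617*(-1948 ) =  - 7045916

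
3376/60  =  844/15 = 56.27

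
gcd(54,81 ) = 27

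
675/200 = 27/8 = 3.38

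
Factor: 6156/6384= 27/28 = 2^( - 2)*3^3*7^ ( - 1)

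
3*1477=4431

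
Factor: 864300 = 2^2*3^1*5^2*43^1*67^1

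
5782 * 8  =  46256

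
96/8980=24/2245 = 0.01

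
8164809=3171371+4993438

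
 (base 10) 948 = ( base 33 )so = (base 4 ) 32310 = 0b1110110100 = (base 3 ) 1022010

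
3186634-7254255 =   -  4067621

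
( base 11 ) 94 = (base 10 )103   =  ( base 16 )67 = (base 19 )58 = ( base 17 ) 61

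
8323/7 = 1189 = 1189.00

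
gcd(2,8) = 2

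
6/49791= 2/16597 = 0.00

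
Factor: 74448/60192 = 2^( - 1 )*19^( - 1)*47^1=47/38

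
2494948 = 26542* 94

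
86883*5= 434415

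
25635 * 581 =14893935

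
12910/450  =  1291/45 = 28.69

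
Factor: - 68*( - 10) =2^3*5^1 * 17^1 = 680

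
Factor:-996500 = - 2^2 * 5^3*1993^1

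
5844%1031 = 689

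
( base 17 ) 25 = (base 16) 27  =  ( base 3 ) 1110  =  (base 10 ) 39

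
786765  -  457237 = 329528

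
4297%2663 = 1634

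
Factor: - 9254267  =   - 11^1*841297^1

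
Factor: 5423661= 3^2*113^1*5333^1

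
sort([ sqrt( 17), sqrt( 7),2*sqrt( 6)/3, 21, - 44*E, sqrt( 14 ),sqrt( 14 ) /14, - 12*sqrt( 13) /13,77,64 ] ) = [ - 44 * E, -12*sqrt( 13 )/13,sqrt ( 14 ) /14, 2 * sqrt(6 )/3,sqrt( 7),sqrt( 14),sqrt( 17 ),  21,  64,77] 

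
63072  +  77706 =140778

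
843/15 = 281/5 = 56.20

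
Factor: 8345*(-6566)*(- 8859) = 485413578930=2^1*3^1* 5^1*7^2*67^1*1669^1*2953^1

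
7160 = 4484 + 2676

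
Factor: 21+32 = 53^1 = 53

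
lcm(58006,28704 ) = 2784288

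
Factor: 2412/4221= 2^2*7^( - 1) = 4/7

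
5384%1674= 362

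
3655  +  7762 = 11417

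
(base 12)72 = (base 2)1010110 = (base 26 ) 38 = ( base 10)86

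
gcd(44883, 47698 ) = 1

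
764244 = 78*9798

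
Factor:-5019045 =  - 3^1*5^1*334603^1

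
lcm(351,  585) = 1755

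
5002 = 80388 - 75386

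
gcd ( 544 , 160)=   32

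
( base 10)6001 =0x1771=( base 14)2289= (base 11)4566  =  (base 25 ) 9F1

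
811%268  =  7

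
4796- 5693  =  -897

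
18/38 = 9/19 = 0.47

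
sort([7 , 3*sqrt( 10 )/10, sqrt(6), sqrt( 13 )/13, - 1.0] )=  [ - 1.0, sqrt ( 13 ) /13, 3*sqrt( 10 ) /10, sqrt(6 ) , 7] 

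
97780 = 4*24445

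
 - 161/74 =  - 161/74 = - 2.18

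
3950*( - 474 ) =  - 1872300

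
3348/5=3348/5  =  669.60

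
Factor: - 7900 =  - 2^2*5^2*79^1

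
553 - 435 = 118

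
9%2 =1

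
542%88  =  14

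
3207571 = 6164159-2956588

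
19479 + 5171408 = 5190887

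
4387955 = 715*6137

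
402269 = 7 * 57467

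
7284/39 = 2428/13 = 186.77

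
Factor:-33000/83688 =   -  5^3 * 317^( - 1 ) = -125/317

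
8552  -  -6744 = 15296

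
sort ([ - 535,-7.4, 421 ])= [-535, - 7.4,421 ] 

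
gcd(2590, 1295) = 1295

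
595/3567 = 595/3567= 0.17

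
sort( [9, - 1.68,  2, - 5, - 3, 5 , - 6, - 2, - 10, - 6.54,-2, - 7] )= [ - 10, -7, - 6.54 , - 6,-5, - 3, - 2, - 2, - 1.68, 2,5,9 ]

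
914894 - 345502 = 569392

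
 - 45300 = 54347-99647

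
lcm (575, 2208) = 55200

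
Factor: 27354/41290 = 3^1*5^( - 1)*47^1 * 97^1*4129^ (-1) = 13677/20645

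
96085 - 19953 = 76132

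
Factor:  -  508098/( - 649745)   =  2^1*3^1*5^( - 1)*19^1*29^(-1 )*4457^1*4481^( - 1 ) 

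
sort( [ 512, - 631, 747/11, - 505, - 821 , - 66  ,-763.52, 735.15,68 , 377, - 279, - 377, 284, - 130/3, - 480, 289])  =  [ - 821,  -  763.52 , - 631,-505, - 480, - 377, - 279, - 66 , - 130/3, 747/11 , 68, 284,289, 377,512, 735.15 ] 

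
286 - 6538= - 6252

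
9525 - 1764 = 7761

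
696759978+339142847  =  1035902825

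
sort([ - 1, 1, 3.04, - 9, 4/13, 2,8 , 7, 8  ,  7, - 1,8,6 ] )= [ - 9, - 1,  -  1, 4/13, 1,2,3.04, 6, 7, 7 , 8,8,  8]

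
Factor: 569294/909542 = 11^1*113^1*191^(  -  1)* 229^1*2381^ (-1) = 284647/454771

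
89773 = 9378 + 80395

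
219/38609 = 219/38609 = 0.01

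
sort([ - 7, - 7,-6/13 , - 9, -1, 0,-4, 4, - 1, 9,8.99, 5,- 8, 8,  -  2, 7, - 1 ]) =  [ - 9, - 8,  -  7, - 7, - 4, -2, - 1, - 1, - 1,-6/13, 0, 4,5,7,  8,8.99, 9]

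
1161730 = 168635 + 993095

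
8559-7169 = 1390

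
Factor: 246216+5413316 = 5659532 = 2^2*193^1*7331^1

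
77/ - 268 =-1 + 191/268 = - 0.29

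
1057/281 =1057/281=   3.76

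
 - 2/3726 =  - 1/1863=- 0.00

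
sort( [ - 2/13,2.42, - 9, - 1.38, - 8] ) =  [-9, - 8,-1.38,  -  2/13,2.42] 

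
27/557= 27/557= 0.05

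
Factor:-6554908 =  - 2^2 * 23^1 * 71249^1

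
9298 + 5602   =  14900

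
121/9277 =121/9277 = 0.01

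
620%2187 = 620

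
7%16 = 7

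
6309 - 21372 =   -  15063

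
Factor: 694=2^1*347^1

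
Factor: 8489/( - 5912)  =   - 2^( - 3)*13^1*653^1* 739^( - 1 ) 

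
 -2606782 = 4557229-7164011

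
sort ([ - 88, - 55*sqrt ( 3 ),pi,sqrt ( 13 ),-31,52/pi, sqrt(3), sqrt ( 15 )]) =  [ - 55*sqrt(3), - 88 ,  -  31, sqrt ( 3 ), pi,sqrt ( 13),sqrt( 15), 52/pi]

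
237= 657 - 420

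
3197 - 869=2328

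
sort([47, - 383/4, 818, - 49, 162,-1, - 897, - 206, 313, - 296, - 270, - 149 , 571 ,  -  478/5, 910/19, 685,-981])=[ - 981,  -  897, - 296,  -  270  ,  -  206 , - 149, - 383/4, - 478/5, - 49, - 1,47,910/19, 162,313,571,685, 818 ] 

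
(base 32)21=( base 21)32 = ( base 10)65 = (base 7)122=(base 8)101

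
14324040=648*22105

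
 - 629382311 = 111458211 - 740840522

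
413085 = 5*82617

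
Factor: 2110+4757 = 3^2*7^1*109^1 = 6867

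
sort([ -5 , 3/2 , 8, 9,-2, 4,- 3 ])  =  [-5,-3,-2 , 3/2,4,8, 9]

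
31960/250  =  3196/25 = 127.84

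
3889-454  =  3435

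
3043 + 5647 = 8690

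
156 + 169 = 325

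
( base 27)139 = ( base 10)819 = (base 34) o3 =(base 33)OR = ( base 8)1463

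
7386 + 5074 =12460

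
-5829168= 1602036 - 7431204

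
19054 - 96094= - 77040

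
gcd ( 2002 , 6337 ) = 1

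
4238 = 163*26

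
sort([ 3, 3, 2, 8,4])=[ 2, 3,  3, 4, 8]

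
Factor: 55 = 5^1*11^1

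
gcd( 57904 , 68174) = 2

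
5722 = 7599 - 1877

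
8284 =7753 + 531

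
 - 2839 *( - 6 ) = 17034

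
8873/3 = 8873/3=2957.67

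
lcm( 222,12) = 444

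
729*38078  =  27758862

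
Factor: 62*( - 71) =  - 2^1*31^1*71^1 = - 4402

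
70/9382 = 35/4691 = 0.01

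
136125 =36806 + 99319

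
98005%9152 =6485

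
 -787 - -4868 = 4081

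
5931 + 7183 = 13114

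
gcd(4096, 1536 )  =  512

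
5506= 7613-2107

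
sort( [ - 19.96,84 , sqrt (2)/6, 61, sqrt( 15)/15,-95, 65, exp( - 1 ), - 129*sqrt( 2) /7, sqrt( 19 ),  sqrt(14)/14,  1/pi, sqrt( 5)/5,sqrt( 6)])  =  [ - 95, - 129 * sqrt( 2)/7, - 19.96, sqrt( 2 )/6,sqrt(15)/15, sqrt( 14)/14, 1/pi, exp ( - 1) , sqrt(5 )/5, sqrt(6), sqrt ( 19), 61, 65, 84] 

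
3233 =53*61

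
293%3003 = 293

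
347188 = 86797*4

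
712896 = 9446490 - 8733594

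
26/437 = 26/437 = 0.06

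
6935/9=6935/9 = 770.56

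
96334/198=486+53/99 = 486.54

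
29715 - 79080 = -49365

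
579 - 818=-239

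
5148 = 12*429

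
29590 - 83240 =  - 53650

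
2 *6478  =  12956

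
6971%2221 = 308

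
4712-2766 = 1946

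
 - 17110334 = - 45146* 379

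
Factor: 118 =2^1*59^1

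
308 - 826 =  - 518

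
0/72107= 0 = 0.00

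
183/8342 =183/8342= 0.02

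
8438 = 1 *8438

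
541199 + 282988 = 824187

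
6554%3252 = 50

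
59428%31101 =28327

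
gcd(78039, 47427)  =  3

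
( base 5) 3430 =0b111101010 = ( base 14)270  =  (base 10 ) 490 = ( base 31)fp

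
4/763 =4/763 = 0.01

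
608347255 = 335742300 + 272604955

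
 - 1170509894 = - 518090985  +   - 652418909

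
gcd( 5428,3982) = 2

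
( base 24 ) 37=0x4f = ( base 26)31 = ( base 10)79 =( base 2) 1001111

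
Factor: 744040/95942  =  2^2*5^1*7^( - 2)*19^1 = 380/49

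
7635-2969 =4666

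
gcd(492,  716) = 4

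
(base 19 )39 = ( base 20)36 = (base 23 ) 2k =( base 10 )66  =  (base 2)1000010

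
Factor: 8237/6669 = 3^( - 3)*13^( - 1 )*19^ ( - 1)*8237^1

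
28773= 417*69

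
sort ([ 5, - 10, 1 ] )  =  [ - 10,  1,  5 ]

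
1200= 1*1200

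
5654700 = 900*6283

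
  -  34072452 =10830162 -44902614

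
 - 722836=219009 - 941845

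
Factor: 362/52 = 181/26= 2^( - 1) *13^( - 1 )*181^1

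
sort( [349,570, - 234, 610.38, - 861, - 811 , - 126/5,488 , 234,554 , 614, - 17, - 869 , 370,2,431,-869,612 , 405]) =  [ -869, - 869, - 861, - 811 , - 234, - 126/5, - 17, 2,234, 349, 370, 405,431, 488,554, 570, 610.38, 612, 614] 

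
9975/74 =9975/74= 134.80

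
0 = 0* 596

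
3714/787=4 + 566/787  =  4.72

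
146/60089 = 146/60089 = 0.00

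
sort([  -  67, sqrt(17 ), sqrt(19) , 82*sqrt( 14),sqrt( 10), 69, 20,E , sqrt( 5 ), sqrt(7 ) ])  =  [-67,sqrt(5) , sqrt( 7),E,sqrt( 10) , sqrt( 17 ),sqrt( 19), 20, 69, 82*sqrt( 14 ) ]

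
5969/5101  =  5969/5101 = 1.17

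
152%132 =20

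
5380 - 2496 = 2884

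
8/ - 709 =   -  8/709  =  - 0.01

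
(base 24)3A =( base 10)82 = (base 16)52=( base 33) 2g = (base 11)75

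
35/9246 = 35/9246  =  0.00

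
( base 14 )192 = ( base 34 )9I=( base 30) AO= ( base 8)504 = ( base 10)324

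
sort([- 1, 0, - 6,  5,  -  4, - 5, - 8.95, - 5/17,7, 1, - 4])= [-8.95, - 6,  -  5, - 4, - 4, - 1 ,-5/17,0,1, 5,7] 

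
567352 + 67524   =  634876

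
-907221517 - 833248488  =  -1740470005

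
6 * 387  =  2322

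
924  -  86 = 838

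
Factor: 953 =953^1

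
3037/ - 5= - 608 + 3/5 =- 607.40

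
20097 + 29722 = 49819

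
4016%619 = 302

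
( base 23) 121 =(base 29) jp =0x240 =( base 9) 710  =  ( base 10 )576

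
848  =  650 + 198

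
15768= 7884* 2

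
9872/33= 299 + 5/33 = 299.15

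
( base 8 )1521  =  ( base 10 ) 849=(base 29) 108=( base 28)129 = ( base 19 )26D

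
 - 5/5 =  - 1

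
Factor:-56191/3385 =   -  5^( - 1)*83^1 = -83/5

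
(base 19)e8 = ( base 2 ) 100010010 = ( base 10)274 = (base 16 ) 112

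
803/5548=11/76 =0.14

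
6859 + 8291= 15150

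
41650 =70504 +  - 28854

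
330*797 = 263010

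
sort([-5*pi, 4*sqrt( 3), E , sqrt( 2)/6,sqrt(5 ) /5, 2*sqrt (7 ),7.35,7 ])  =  [ - 5*pi,sqrt(2 )/6 , sqrt( 5 ) /5, E, 2*sqrt( 7),4*sqrt( 3),7, 7.35 ] 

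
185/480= 37/96 = 0.39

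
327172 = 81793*4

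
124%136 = 124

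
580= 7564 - 6984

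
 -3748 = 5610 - 9358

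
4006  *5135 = 20570810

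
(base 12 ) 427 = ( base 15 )2a7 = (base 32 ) IV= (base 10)607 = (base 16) 25F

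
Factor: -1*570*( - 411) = 2^1*3^2*5^1*19^1*137^1 = 234270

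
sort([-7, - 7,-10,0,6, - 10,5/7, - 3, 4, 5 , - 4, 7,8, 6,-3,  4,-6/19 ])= [-10,-10,-7,-7,-4, - 3, - 3,-6/19, 0,5/7,4,4,5,6,6, 7,8] 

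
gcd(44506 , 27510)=14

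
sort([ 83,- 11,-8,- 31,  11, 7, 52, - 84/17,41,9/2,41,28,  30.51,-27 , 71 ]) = [ - 31, - 27,-11, - 8,-84/17,9/2,  7,11, 28,30.51,41,41,52,71,83 ]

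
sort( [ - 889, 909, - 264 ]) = [ - 889, - 264, 909]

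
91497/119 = 13071/17 = 768.88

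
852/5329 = 852/5329 =0.16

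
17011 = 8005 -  - 9006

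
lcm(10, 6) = 30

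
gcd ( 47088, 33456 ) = 48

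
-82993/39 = -2129 +38/39 =-  2128.03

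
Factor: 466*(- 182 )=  - 2^2*7^1*13^1*233^1 = - 84812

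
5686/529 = 10 + 396/529 = 10.75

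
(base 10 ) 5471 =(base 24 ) 9BN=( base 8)12537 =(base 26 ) 82b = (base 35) 4GB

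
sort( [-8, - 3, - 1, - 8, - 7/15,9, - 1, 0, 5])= [ - 8,-8, -3, - 1, - 1, - 7/15,  0, 5,  9]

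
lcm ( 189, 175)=4725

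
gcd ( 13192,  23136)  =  8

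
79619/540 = 79619/540 = 147.44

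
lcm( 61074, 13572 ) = 122148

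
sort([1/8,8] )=[ 1/8 , 8]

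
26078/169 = 154 + 4/13 = 154.31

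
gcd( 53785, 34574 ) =1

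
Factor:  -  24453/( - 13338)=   2^( - 1 ) * 3^ ( - 1 ) * 11^1 = 11/6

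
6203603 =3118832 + 3084771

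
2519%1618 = 901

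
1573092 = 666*2362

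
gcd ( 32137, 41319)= 4591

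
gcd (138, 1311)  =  69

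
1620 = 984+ 636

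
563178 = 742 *759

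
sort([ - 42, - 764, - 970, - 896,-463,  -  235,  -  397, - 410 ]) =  [ - 970,- 896,-764, - 463, - 410, - 397, - 235, - 42] 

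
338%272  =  66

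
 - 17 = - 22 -  -  5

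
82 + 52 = 134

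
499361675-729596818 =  - 230235143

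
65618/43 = 1526 =1526.00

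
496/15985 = 496/15985 =0.03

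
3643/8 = 455 + 3/8 = 455.38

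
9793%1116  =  865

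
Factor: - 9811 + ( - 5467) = - 2^1*7639^1 =- 15278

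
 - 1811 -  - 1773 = - 38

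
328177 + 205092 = 533269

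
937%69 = 40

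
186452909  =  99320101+87132808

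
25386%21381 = 4005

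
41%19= 3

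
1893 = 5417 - 3524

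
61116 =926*66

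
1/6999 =1/6999 = 0.00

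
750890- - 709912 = 1460802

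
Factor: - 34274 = - 2^1 * 17137^1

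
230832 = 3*76944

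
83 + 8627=8710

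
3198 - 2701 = 497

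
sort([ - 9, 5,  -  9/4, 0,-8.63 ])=[ - 9,-8.63, - 9/4,0,5 ]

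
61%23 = 15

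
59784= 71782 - 11998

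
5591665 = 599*9335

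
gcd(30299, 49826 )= 1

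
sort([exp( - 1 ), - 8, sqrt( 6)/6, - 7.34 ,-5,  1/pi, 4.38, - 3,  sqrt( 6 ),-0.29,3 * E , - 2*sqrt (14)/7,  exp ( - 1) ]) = [-8, -7.34,-5,-3, - 2*sqrt ( 14) /7,  -  0.29 , 1/pi, exp ( - 1), exp( - 1 ) , sqrt(6)/6,sqrt(6 ), 4.38, 3* E] 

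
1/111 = 1/111 = 0.01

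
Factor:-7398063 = -3^2*822007^1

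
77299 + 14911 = 92210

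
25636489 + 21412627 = 47049116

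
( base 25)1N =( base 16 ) 30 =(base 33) 1f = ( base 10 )48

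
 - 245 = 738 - 983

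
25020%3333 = 1689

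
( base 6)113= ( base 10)45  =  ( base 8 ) 55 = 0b101101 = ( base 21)23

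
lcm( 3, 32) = 96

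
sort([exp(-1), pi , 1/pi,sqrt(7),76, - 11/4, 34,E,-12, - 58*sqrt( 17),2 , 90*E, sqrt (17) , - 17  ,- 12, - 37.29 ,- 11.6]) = [ -58*sqrt(17), - 37.29,-17, - 12, - 12 , - 11.6,-11/4, 1/pi,exp(-1) , 2, sqrt(7 ), E, pi, sqrt(17), 34,76 , 90*E]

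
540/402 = 1 + 23/67 = 1.34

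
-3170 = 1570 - 4740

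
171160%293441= 171160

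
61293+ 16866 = 78159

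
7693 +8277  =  15970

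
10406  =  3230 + 7176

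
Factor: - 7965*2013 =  - 16033545 = - 3^4*5^1 * 11^1*59^1 *61^1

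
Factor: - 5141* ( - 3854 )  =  2^1 * 41^1*47^1 * 53^1* 97^1 = 19813414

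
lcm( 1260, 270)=3780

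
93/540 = 31/180  =  0.17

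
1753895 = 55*31889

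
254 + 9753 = 10007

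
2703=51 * 53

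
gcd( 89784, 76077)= 9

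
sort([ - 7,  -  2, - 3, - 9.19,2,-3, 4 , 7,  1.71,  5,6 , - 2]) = [-9.19,-7 , - 3,-3,-2, - 2, 1.71,2,  4,5, 6, 7] 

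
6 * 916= 5496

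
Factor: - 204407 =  - 7^1*29201^1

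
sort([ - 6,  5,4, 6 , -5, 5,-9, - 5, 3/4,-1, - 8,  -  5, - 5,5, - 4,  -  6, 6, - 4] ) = [-9 ,  -  8, - 6,- 6,-5,  -  5, - 5,  -  5, - 4,-4,  -  1,3/4 , 4, 5,5, 5, 6,6]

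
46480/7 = 6640 = 6640.00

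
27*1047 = 28269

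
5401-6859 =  - 1458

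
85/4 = 85/4 = 21.25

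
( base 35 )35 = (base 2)1101110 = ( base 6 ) 302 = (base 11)a0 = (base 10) 110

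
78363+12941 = 91304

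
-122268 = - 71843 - 50425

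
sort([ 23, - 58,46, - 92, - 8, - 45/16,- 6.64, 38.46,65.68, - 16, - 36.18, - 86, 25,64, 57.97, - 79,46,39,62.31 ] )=[ -92, - 86, - 79, - 58, - 36.18,  -  16, - 8, - 6.64, - 45/16, 23 , 25,38.46,39,46,46, 57.97,62.31,64 , 65.68] 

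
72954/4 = 36477/2 = 18238.50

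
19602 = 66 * 297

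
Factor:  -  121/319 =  - 11^1 * 29^( - 1)= -  11/29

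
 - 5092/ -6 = 848  +  2/3 = 848.67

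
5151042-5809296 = -658254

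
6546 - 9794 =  - 3248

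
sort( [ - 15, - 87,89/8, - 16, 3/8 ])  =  [ - 87, - 16,-15, 3/8,89/8 ]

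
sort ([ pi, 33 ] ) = [ pi,33]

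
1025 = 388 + 637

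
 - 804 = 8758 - 9562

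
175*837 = 146475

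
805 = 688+117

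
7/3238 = 7/3238 = 0.00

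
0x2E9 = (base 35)LA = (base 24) 171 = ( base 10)745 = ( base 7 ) 2113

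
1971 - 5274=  - 3303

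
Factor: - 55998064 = - 2^4*67^1*52237^1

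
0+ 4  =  4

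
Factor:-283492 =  - 2^2*11^1 * 17^1 * 379^1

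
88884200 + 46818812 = 135703012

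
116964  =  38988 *3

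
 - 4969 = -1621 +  - 3348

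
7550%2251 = 797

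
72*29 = 2088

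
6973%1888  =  1309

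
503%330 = 173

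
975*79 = 77025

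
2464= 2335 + 129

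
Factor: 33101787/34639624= 2^( - 3)*3^1*43^1*256603^1*4329953^( - 1)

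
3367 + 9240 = 12607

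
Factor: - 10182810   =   - 2^1*3^1*5^1*11^1*59^1*523^1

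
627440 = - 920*(  -  682)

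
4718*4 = 18872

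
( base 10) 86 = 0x56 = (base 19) 4A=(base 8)126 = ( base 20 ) 46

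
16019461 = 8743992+7275469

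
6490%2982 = 526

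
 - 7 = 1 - 8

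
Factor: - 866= - 2^1*433^1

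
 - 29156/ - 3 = 29156/3 = 9718.67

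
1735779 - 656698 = 1079081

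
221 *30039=6638619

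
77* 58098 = 4473546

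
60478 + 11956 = 72434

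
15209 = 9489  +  5720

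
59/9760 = 59/9760 = 0.01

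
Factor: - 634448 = -2^4*19^1*2087^1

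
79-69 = 10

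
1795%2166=1795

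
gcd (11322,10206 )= 18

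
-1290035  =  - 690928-599107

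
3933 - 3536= 397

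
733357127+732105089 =1465462216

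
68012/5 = 68012/5= 13602.40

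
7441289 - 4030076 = 3411213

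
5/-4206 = -1 + 4201/4206 = -0.00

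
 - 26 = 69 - 95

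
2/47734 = 1/23867 = 0.00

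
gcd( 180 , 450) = 90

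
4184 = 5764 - 1580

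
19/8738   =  19/8738 = 0.00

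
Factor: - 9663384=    - 2^3*3^1 * 53^1 * 71^1* 107^1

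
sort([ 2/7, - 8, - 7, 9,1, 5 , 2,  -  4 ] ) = [-8, - 7, - 4,2/7,1,2,5,9 ]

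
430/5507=430/5507 = 0.08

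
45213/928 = 48+669/928= 48.72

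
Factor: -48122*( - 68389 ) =3291015458 =2^1*24061^1*68389^1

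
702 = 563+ 139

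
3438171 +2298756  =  5736927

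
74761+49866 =124627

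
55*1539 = 84645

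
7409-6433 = 976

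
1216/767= 1+ 449/767 = 1.59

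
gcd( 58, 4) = 2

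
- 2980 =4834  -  7814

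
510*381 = 194310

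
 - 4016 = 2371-6387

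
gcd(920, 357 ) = 1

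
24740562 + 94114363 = 118854925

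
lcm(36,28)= 252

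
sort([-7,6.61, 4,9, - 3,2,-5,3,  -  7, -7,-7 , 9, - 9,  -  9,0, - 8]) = [-9, - 9, - 8, - 7, - 7,- 7,-7,-5,-3,0,  2, 3,  4,  6.61, 9,9]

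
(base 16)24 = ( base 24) 1c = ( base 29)17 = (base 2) 100100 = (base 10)36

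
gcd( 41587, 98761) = 13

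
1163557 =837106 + 326451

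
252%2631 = 252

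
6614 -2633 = 3981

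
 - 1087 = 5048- 6135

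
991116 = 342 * 2898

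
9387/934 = 10  +  47/934 = 10.05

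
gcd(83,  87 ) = 1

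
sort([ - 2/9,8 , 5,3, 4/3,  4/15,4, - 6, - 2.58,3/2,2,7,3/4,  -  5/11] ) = [ - 6 ,  -  2.58, - 5/11,  -  2/9,  4/15,3/4, 4/3,3/2,2, 3,4,  5, 7, 8]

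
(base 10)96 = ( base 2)1100000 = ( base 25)3L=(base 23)44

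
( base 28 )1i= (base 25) 1l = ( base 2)101110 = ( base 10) 46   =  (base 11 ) 42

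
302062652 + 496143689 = 798206341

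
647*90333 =58445451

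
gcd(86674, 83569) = 1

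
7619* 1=7619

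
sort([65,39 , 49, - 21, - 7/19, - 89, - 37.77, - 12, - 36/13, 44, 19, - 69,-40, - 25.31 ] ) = [ - 89, - 69,-40 , - 37.77, - 25.31, - 21, - 12, - 36/13, - 7/19, 19, 39,44,  49, 65] 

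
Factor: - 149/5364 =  - 1/36 = - 2^(-2 ) * 3^( - 2 )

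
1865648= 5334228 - 3468580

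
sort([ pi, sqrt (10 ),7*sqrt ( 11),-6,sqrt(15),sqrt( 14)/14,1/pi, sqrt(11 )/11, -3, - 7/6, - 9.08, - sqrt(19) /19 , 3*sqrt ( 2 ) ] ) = [ - 9.08, -6 , - 3, - 7/6 ,  -  sqrt ( 19)/19 , sqrt( 14)/14, sqrt( 11 )/11,  1/pi, pi,  sqrt (10), sqrt(15),3 * sqrt ( 2), 7*sqrt(11) ] 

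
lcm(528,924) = 3696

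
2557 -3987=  - 1430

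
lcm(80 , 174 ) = 6960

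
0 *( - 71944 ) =0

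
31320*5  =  156600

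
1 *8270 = 8270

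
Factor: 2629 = 11^1* 239^1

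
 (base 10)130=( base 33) 3v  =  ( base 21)64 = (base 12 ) aa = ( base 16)82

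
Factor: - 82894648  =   - 2^3*97^1*106823^1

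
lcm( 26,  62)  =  806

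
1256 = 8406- 7150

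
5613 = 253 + 5360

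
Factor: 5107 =5107^1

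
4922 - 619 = 4303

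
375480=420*894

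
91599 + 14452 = 106051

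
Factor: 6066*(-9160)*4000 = - 2^9 *3^2*5^4*229^1*337^1 = - 222258240000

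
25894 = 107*242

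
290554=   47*6182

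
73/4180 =73/4180 = 0.02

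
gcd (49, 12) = 1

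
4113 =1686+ 2427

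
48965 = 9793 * 5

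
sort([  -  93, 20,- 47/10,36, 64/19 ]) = [ - 93, - 47/10, 64/19,  20,  36 ]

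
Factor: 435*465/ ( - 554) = - 2^( - 1)*3^2*5^2*29^1*31^1*277^( - 1) = -202275/554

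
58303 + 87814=146117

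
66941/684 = 97 + 593/684 = 97.87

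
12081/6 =2013+1/2=2013.50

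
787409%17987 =13968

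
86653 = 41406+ 45247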